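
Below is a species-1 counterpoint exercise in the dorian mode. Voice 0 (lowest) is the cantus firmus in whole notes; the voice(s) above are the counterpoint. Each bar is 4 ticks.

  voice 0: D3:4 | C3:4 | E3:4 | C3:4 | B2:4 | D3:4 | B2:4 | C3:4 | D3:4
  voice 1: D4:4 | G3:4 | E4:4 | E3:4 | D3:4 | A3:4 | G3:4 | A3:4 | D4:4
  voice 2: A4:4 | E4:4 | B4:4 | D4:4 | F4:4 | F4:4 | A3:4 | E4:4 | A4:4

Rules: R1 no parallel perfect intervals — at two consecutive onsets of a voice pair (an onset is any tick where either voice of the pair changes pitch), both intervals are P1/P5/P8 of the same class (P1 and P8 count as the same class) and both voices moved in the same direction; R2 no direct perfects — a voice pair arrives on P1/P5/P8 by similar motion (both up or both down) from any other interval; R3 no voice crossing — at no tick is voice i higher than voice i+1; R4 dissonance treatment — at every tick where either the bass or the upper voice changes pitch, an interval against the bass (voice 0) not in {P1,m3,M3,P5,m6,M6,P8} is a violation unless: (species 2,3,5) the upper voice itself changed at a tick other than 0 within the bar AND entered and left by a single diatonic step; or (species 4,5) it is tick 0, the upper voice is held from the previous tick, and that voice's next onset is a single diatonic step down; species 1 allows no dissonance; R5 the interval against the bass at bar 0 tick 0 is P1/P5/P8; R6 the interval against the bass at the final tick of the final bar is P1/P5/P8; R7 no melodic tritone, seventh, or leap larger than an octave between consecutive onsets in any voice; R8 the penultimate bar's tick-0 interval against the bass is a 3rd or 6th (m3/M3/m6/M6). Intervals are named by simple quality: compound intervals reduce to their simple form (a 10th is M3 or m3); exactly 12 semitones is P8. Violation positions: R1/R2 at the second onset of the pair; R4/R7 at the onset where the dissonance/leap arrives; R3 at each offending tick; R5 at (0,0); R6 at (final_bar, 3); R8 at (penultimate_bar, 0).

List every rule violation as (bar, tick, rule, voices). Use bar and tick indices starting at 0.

(1, 0, R2, (0, 1))
(2, 0, R2, (0, 1))
(2, 0, R2, (0, 2))
(2, 0, R2, (1, 2))
(3, 0, R4, (0, 2))
(4, 0, R4, (0, 2))
(5, 0, R2, (0, 1))
(6, 0, R4, (0, 2))
(7, 0, R2, (1, 2))
(8, 0, R1, (1, 2))
(8, 0, R2, (0, 1))
(8, 0, R2, (0, 2))

bar 0: v0=D3 v1=D4 v2=A4 downbeat P5
bar 1: v0=C3 v1=G3 v2=E4 downbeat M3
bar 2: v0=E3 v1=E4 v2=B4 downbeat P5
bar 3: v0=C3 v1=E3 v2=D4 downbeat M2
bar 4: v0=B2 v1=D3 v2=F4 downbeat TT
bar 5: v0=D3 v1=A3 v2=F4 downbeat m3
bar 6: v0=B2 v1=G3 v2=A3 downbeat m7
bar 7: v0=C3 v1=A3 v2=E4 downbeat M3
bar 8: v0=D3 v1=D4 v2=A4 downbeat P5
  -> R2 @ bar 1 tick 0 v(0, 1): D3/D4 P8 -> C3/G3 P5 similar
  -> R2 @ bar 2 tick 0 v(0, 1): C3/G3 P5 -> E3/E4 P8 similar
  -> R2 @ bar 2 tick 0 v(0, 2): C3/E4 M3 -> E3/B4 P5 similar
  -> R2 @ bar 2 tick 0 v(1, 2): G3/E4 M6 -> E4/B4 P5 similar
  -> R4 @ bar 3 tick 0 v(0, 2): C3/D4 M2 untreated
  -> R4 @ bar 4 tick 0 v(0, 2): B2/F4 TT untreated
  -> R2 @ bar 5 tick 0 v(0, 1): B2/D3 m3 -> D3/A3 P5 similar
  -> R4 @ bar 6 tick 0 v(0, 2): B2/A3 m7 untreated
  -> R2 @ bar 7 tick 0 v(1, 2): G3/A3 M2 -> A3/E4 P5 similar
  -> R1 @ bar 8 tick 0 v(1, 2): A3/E4 P5 -> D4/A4 P5 similar
  -> R2 @ bar 8 tick 0 v(0, 1): C3/A3 M6 -> D3/D4 P8 similar
  -> R2 @ bar 8 tick 0 v(0, 2): C3/E4 M3 -> D3/A4 P5 similar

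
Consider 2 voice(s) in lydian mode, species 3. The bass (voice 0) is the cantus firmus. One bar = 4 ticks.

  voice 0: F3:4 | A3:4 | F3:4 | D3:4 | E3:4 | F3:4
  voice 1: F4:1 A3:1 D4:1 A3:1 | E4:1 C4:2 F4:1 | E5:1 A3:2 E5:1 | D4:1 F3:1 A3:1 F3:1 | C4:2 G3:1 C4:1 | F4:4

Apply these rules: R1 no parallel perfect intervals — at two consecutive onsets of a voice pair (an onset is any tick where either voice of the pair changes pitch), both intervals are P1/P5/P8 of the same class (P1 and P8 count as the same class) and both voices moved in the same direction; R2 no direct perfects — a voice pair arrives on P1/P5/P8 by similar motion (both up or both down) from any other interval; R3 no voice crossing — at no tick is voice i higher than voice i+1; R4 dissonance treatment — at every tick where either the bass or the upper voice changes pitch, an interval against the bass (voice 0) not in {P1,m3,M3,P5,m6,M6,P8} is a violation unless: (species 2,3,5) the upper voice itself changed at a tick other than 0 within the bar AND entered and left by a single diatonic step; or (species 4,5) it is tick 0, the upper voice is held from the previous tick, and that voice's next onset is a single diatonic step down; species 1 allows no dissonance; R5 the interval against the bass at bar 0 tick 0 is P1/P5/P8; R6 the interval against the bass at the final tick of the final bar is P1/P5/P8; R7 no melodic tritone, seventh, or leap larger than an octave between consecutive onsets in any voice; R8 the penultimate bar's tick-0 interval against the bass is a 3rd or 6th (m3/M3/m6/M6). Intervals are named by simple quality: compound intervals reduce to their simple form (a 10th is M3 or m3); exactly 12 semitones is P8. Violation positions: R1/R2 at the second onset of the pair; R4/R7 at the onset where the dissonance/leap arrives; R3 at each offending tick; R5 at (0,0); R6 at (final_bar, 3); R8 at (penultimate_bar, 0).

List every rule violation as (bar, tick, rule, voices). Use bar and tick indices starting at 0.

bar 0: v0=F3 v1=F4 downbeat P8
bar 1: v0=A3 v1=E4 downbeat P5
bar 2: v0=F3 v1=E5 downbeat M7
bar 3: v0=D3 v1=D4 downbeat P8
bar 4: v0=E3 v1=C4 downbeat m6
bar 5: v0=F3 v1=F4 downbeat P8
  -> R2 @ bar 1 tick 0 v(0, 1): F3/A3 M3 -> A3/E4 P5 similar
  -> R4 @ bar 2 tick 0 v(0, 1): F3/E5 M7 untreated
  -> R7 @ bar 2 tick 0 v(1,): F4->E5 leap 11st
  -> R7 @ bar 2 tick 1 v(1,): E5->A3 leap 19st
  -> R4 @ bar 2 tick 3 v(0, 1): F3/E5 M7 untreated
  -> R7 @ bar 2 tick 3 v(1,): A3->E5 leap 19st
  -> R2 @ bar 3 tick 0 v(0, 1): F3/E5 M7 -> D3/D4 P8 similar
  -> R7 @ bar 3 tick 0 v(1,): E5->D4 leap 14st
  -> R2 @ bar 5 tick 0 v(0, 1): E3/C4 m6 -> F3/F4 P8 similar

(1, 0, R2, (0, 1))
(2, 0, R4, (0, 1))
(2, 0, R7, (1,))
(2, 1, R7, (1,))
(2, 3, R4, (0, 1))
(2, 3, R7, (1,))
(3, 0, R2, (0, 1))
(3, 0, R7, (1,))
(5, 0, R2, (0, 1))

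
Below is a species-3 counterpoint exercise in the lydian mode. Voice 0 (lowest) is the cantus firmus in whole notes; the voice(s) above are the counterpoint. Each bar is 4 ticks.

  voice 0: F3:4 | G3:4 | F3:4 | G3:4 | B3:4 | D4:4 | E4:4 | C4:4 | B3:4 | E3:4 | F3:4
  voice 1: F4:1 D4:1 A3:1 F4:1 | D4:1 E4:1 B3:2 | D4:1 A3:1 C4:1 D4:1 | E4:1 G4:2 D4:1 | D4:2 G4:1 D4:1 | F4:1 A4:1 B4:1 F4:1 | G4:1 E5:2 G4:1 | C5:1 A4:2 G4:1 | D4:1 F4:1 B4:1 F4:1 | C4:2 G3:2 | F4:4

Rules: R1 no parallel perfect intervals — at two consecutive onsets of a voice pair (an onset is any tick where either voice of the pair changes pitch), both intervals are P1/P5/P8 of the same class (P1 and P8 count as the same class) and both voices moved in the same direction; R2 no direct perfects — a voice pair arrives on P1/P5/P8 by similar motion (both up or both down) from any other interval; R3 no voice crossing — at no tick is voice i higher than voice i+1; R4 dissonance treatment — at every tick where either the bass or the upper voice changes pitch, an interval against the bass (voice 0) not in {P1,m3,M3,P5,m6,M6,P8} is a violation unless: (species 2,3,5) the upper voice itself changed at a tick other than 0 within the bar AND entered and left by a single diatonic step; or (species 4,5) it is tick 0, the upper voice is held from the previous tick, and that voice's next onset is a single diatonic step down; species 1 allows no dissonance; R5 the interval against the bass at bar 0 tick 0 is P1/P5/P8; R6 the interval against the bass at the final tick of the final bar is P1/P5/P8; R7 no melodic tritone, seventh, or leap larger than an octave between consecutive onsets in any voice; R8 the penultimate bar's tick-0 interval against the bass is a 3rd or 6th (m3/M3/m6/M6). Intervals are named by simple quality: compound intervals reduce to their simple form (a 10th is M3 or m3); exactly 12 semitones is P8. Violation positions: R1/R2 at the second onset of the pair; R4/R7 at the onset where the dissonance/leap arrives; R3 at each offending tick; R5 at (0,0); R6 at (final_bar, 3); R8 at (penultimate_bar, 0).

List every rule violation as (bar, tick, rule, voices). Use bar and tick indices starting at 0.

bar 0: v0=F3 v1=F4 downbeat P8
bar 1: v0=G3 v1=D4 downbeat P5
bar 2: v0=F3 v1=D4 downbeat M6
bar 3: v0=G3 v1=E4 downbeat M6
bar 4: v0=B3 v1=D4 downbeat m3
bar 5: v0=D4 v1=F4 downbeat m3
bar 6: v0=E4 v1=G4 downbeat m3
bar 7: v0=C4 v1=C5 downbeat P8
bar 8: v0=B3 v1=D4 downbeat m3
bar 9: v0=E3 v1=C4 downbeat m6
bar 10: v0=F3 v1=F4 downbeat P8
  -> R7 @ bar 5 tick 3 v(1,): B4->F4 leap 6st
  -> R4 @ bar 8 tick 1 v(0, 1): B3/F4 TT untreated
  -> R7 @ bar 8 tick 2 v(1,): F4->B4 leap 6st
  -> R4 @ bar 8 tick 3 v(0, 1): B3/F4 TT untreated
  -> R7 @ bar 8 tick 3 v(1,): B4->F4 leap 6st
  -> R2 @ bar 10 tick 0 v(0, 1): E3/G3 m3 -> F3/F4 P8 similar
  -> R7 @ bar 10 tick 0 v(1,): G3->F4 leap 10st

(5, 3, R7, (1,))
(8, 1, R4, (0, 1))
(8, 2, R7, (1,))
(8, 3, R4, (0, 1))
(8, 3, R7, (1,))
(10, 0, R2, (0, 1))
(10, 0, R7, (1,))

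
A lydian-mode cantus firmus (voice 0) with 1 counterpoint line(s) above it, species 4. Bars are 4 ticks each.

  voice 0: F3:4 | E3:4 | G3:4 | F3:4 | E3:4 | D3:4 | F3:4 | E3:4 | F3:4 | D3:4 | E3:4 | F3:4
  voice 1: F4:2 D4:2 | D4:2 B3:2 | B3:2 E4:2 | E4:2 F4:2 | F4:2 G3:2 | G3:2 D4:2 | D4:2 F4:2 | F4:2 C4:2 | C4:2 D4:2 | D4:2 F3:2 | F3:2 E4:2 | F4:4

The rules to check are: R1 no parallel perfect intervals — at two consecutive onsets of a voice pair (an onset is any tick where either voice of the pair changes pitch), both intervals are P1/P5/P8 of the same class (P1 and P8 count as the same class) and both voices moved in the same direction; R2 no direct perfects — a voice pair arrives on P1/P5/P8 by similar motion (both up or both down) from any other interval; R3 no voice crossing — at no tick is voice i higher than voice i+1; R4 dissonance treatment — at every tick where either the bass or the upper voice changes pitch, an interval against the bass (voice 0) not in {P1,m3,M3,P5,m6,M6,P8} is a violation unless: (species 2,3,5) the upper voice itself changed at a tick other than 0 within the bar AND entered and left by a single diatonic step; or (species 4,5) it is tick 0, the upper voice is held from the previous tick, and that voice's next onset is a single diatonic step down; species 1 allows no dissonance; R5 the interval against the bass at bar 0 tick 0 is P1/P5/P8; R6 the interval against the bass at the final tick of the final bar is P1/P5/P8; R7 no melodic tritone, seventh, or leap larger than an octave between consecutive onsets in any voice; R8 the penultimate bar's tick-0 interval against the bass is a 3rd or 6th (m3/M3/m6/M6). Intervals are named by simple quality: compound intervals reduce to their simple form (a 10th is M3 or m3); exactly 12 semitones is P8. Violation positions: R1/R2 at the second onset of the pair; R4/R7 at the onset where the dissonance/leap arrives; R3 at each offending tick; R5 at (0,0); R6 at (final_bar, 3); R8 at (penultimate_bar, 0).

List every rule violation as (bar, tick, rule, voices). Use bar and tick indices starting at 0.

(1, 0, R4, (0, 1))
(3, 0, R4, (0, 1))
(4, 0, R4, (0, 1))
(4, 2, R7, (1,))
(5, 0, R4, (0, 1))
(7, 0, R4, (0, 1))
(10, 0, R4, (0, 1))
(10, 0, R8, (0, 1))
(10, 2, R7, (1,))
(11, 0, R1, (0, 1))

bar 0: v0=F3 v1=F4 downbeat P8
bar 1: v0=E3 v1=D4 downbeat m7
bar 2: v0=G3 v1=B3 downbeat M3
bar 3: v0=F3 v1=E4 downbeat M7
bar 4: v0=E3 v1=F4 downbeat m2
bar 5: v0=D3 v1=G3 downbeat P4
bar 6: v0=F3 v1=D4 downbeat M6
bar 7: v0=E3 v1=F4 downbeat m2
bar 8: v0=F3 v1=C4 downbeat P5
bar 9: v0=D3 v1=D4 downbeat P8
bar 10: v0=E3 v1=F3 downbeat m2
bar 11: v0=F3 v1=F4 downbeat P8
  -> R4 @ bar 1 tick 0 v(0, 1): E3/D4 m7 untreated
  -> R4 @ bar 3 tick 0 v(0, 1): F3/E4 M7 untreated
  -> R4 @ bar 4 tick 0 v(0, 1): E3/F4 m2 untreated
  -> R7 @ bar 4 tick 2 v(1,): F4->G3 leap 10st
  -> R4 @ bar 5 tick 0 v(0, 1): D3/G3 P4 untreated
  -> R4 @ bar 7 tick 0 v(0, 1): E3/F4 m2 untreated
  -> R4 @ bar 10 tick 0 v(0, 1): E3/F3 m2 untreated
  -> R8 @ bar 10 tick 0 v(0, 1): penult m2 not 3rd/6th
  -> R7 @ bar 10 tick 2 v(1,): F3->E4 leap 11st
  -> R1 @ bar 11 tick 0 v(0, 1): E3/E4 P8 -> F3/F4 P8 similar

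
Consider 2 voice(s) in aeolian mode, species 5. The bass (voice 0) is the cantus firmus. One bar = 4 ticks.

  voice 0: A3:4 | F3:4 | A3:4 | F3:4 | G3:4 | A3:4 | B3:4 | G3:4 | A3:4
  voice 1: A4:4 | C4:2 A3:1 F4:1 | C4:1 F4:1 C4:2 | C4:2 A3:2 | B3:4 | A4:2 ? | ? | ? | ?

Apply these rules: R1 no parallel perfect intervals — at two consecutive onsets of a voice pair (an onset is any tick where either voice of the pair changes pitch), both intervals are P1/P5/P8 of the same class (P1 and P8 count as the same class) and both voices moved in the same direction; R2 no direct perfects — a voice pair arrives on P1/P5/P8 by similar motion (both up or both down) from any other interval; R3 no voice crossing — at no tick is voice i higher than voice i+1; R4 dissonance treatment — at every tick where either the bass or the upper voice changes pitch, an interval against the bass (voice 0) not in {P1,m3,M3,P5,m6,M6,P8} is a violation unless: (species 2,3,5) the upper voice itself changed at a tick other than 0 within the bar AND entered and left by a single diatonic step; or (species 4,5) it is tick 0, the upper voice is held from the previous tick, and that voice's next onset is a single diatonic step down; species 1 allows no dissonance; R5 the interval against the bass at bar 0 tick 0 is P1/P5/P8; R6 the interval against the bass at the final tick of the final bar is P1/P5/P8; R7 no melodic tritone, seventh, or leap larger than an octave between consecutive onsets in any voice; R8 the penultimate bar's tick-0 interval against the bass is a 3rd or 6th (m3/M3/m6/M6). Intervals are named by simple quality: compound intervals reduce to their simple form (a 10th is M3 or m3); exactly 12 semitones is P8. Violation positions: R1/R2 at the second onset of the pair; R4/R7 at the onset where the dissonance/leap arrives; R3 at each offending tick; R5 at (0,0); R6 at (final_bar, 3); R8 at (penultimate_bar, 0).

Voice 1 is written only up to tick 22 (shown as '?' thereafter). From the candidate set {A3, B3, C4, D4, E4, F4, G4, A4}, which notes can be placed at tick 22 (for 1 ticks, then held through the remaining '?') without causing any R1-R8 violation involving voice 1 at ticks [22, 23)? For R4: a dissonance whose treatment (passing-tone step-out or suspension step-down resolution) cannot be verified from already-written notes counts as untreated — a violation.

A3: legal
B3: violates R4,R7
C4: legal
D4: violates R4
E4: legal
F4: legal
G4: violates R4
A4: legal

{A3, A4, C4, E4, F4}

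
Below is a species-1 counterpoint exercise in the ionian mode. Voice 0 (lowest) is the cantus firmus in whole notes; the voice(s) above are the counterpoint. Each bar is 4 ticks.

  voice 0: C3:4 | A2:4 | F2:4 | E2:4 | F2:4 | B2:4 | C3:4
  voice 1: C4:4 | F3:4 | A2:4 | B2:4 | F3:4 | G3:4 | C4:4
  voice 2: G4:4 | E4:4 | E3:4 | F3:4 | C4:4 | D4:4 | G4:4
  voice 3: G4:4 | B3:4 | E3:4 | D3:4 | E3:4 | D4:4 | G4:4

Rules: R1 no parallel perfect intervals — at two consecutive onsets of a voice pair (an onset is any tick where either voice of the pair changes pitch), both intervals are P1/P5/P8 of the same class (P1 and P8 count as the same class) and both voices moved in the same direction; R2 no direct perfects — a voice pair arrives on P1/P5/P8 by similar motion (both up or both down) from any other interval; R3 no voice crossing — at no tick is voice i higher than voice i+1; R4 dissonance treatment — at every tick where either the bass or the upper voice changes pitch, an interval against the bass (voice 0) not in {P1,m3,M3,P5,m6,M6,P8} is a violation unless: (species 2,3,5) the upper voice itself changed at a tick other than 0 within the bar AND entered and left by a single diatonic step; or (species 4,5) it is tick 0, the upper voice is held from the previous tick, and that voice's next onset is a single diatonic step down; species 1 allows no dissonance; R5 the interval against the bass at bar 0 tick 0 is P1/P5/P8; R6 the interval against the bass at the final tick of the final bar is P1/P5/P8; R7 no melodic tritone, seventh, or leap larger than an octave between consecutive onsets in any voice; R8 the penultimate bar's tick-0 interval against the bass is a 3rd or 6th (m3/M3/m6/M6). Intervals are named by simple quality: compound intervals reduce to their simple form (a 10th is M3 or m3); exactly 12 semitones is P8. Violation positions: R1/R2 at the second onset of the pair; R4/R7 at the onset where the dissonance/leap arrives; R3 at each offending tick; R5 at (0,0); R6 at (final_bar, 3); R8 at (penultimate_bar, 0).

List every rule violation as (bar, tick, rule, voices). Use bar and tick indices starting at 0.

bar 0: v0=C3 v1=C4 v2=G4 v3=G4 downbeat P5
bar 1: v0=A2 v1=F3 v2=E4 v3=B3 downbeat M2
bar 2: v0=F2 v1=A2 v2=E3 v3=E3 downbeat M7
bar 3: v0=E2 v1=B2 v2=F3 v3=D3 downbeat m7
bar 4: v0=F2 v1=F3 v2=C4 v3=E3 downbeat M7
bar 5: v0=B2 v1=G3 v2=D4 v3=D4 downbeat m3
bar 6: v0=C3 v1=C4 v2=G4 v3=G4 downbeat P5
  -> R1 @ bar 1 tick 0 v(0, 2): C3/G4 P5 -> A2/E4 P5 similar
  -> R3 @ bar 1 tick 0 v(2, 3): E4 above B3
  -> R4 @ bar 1 tick 0 v(0, 3): A2/B3 M2 untreated
  -> R3 @ bar 1 tick 1 v(2, 3): E4 above B3
  -> R3 @ bar 1 tick 2 v(2, 3): E4 above B3
  -> R3 @ bar 1 tick 3 v(2, 3): E4 above B3
  -> R2 @ bar 2 tick 0 v(1, 2): F3/E4 M7 -> A2/E3 P5 similar
  -> R2 @ bar 2 tick 0 v(1, 3): F3/B3 TT -> A2/E3 P5 similar
  -> R2 @ bar 2 tick 0 v(2, 3): E4/B3 P4 -> E3/E3 P1 similar
  -> R4 @ bar 2 tick 0 v(0, 2): F2/E3 M7 untreated
  -> R4 @ bar 2 tick 0 v(0, 3): F2/E3 M7 untreated
  -> R3 @ bar 3 tick 0 v(2, 3): F3 above D3
  -> R4 @ bar 3 tick 0 v(0, 2): E2/F3 m2 untreated
  -> R4 @ bar 3 tick 0 v(0, 3): E2/D3 m7 untreated
  -> R3 @ bar 3 tick 1 v(2, 3): F3 above D3
  -> R3 @ bar 3 tick 2 v(2, 3): F3 above D3
  -> R3 @ bar 3 tick 3 v(2, 3): F3 above D3
  -> R2 @ bar 4 tick 0 v(0, 1): E2/B2 P5 -> F2/F3 P8 similar
  -> R2 @ bar 4 tick 0 v(0, 2): E2/F3 m2 -> F2/C4 P5 similar
  -> R2 @ bar 4 tick 0 v(1, 2): B2/F3 TT -> F3/C4 P5 similar
  -> R3 @ bar 4 tick 0 v(2, 3): C4 above E3
  -> R4 @ bar 4 tick 0 v(0, 3): F2/E3 M7 untreated
  -> R7 @ bar 4 tick 0 v(1,): B2->F3 leap 6st
  -> R3 @ bar 4 tick 1 v(2, 3): C4 above E3
  -> R3 @ bar 4 tick 2 v(2, 3): C4 above E3
  -> R3 @ bar 4 tick 3 v(2, 3): C4 above E3
  -> R1 @ bar 5 tick 0 v(1, 2): F3/C4 P5 -> G3/D4 P5 similar
  -> R2 @ bar 5 tick 0 v(1, 3): F3/E3 m2 -> G3/D4 P5 similar
  -> R2 @ bar 5 tick 0 v(2, 3): C4/E3 m6 -> D4/D4 P1 similar
  -> R7 @ bar 5 tick 0 v(0,): F2->B2 leap 6st
  -> R7 @ bar 5 tick 0 v(3,): E3->D4 leap 10st
  -> R1 @ bar 6 tick 0 v(1, 2): G3/D4 P5 -> C4/G4 P5 similar
  -> R1 @ bar 6 tick 0 v(1, 3): G3/D4 P5 -> C4/G4 P5 similar
  -> R1 @ bar 6 tick 0 v(2, 3): D4/D4 P1 -> G4/G4 P1 similar
  -> R2 @ bar 6 tick 0 v(0, 1): B2/G3 m6 -> C3/C4 P8 similar
  -> R2 @ bar 6 tick 0 v(0, 2): B2/D4 m3 -> C3/G4 P5 similar
  -> R2 @ bar 6 tick 0 v(0, 3): B2/D4 m3 -> C3/G4 P5 similar

(1, 0, R1, (0, 2))
(1, 0, R3, (2, 3))
(1, 0, R4, (0, 3))
(1, 1, R3, (2, 3))
(1, 2, R3, (2, 3))
(1, 3, R3, (2, 3))
(2, 0, R2, (1, 2))
(2, 0, R2, (1, 3))
(2, 0, R2, (2, 3))
(2, 0, R4, (0, 2))
(2, 0, R4, (0, 3))
(3, 0, R3, (2, 3))
(3, 0, R4, (0, 2))
(3, 0, R4, (0, 3))
(3, 1, R3, (2, 3))
(3, 2, R3, (2, 3))
(3, 3, R3, (2, 3))
(4, 0, R2, (0, 1))
(4, 0, R2, (0, 2))
(4, 0, R2, (1, 2))
(4, 0, R3, (2, 3))
(4, 0, R4, (0, 3))
(4, 0, R7, (1,))
(4, 1, R3, (2, 3))
(4, 2, R3, (2, 3))
(4, 3, R3, (2, 3))
(5, 0, R1, (1, 2))
(5, 0, R2, (1, 3))
(5, 0, R2, (2, 3))
(5, 0, R7, (0,))
(5, 0, R7, (3,))
(6, 0, R1, (1, 2))
(6, 0, R1, (1, 3))
(6, 0, R1, (2, 3))
(6, 0, R2, (0, 1))
(6, 0, R2, (0, 2))
(6, 0, R2, (0, 3))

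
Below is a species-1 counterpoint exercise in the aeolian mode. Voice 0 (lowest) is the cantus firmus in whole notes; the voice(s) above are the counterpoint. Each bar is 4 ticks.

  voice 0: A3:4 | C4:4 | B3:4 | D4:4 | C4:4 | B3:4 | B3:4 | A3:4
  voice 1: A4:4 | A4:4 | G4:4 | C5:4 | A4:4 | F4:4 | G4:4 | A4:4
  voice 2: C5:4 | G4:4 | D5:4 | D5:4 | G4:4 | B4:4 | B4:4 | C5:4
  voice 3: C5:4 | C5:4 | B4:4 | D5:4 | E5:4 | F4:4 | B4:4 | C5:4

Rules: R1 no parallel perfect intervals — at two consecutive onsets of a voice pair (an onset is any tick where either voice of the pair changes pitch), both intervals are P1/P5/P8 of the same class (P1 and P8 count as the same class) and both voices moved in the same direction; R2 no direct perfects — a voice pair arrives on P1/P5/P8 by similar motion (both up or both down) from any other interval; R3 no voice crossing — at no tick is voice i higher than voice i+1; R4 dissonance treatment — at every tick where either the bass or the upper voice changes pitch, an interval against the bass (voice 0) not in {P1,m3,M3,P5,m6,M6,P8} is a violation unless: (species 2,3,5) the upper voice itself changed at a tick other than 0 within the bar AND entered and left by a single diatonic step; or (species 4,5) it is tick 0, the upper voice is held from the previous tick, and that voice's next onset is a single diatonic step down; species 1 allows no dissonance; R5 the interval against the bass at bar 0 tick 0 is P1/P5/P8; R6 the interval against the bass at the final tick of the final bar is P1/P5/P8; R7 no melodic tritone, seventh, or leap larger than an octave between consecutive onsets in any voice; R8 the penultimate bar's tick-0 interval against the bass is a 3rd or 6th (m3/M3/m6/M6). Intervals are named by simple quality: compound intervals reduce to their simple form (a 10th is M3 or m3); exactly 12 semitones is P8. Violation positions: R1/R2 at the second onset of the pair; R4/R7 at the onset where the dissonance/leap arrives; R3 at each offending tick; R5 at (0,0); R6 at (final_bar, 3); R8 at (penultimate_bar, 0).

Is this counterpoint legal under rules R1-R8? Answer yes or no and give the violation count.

bar 0: v0=A3 v1=A4 v2=C5 v3=C5 (m3)
bar 1: v0=C4 v1=A4 v2=G4 v3=C5 (P8)
bar 2: v0=B3 v1=G4 v2=D5 v3=B4 (P8)
bar 3: v0=D4 v1=C5 v2=D5 v3=D5 (P8)
bar 4: v0=C4 v1=A4 v2=G4 v3=E5 (M3)
bar 5: v0=B3 v1=F4 v2=B4 v3=F4 (TT)
bar 6: v0=B3 v1=G4 v2=B4 v3=B4 (P8)
bar 7: v0=A3 v1=A4 v2=C5 v3=C5 (m3)
  R5 @ bar0.0: opens on m3
  R5 @ bar0.0: opens on m3
  R3 @ bar1.0: A4 above G4
  R3 @ bar1.1: A4 above G4
  R3 @ bar1.2: A4 above G4
  R3 @ bar1.3: A4 above G4
  R1 @ bar2.0: C4/C5 P8 -> B3/B4 P8 similar
  R3 @ bar2.0: D5 above B4
  R3 @ bar2.1: D5 above B4
  R3 @ bar2.2: D5 above B4
  R3 @ bar2.3: D5 above B4
  R1 @ bar3.0: B3/B4 P8 -> D4/D5 P8 similar
  R4 @ bar3.0: D4/C5 m7 untreated
  R2 @ bar4.0: D4/D5 P8 -> C4/G4 P5 similar
  R3 @ bar4.0: A4 above G4
  R3 @ bar4.1: A4 above G4
  R3 @ bar4.2: A4 above G4
  R3 @ bar4.3: A4 above G4
  R2 @ bar5.0: A4/E5 P5 -> F4/F4 P1 similar
  R3 @ bar5.0: B4 above F4
  R4 @ bar5.0: B3/F4 TT untreated
  R4 @ bar5.0: B3/F4 TT untreated
  R7 @ bar5.0: E5->F4 leap 11st
  R3 @ bar5.1: B4 above F4
  R3 @ bar5.2: B4 above F4
  R3 @ bar5.3: B4 above F4
  R7 @ bar6.0: F4->B4 leap 6st
  R8 @ bar6.0: penult P8 not 3rd/6th
  R8 @ bar6.0: penult P8 not 3rd/6th
  R1 @ bar7.0: B4/B4 P1 -> C5/C5 P1 similar
  R6 @ bar7.3: closes on m3
  R6 @ bar7.3: closes on m3

No (32 violations)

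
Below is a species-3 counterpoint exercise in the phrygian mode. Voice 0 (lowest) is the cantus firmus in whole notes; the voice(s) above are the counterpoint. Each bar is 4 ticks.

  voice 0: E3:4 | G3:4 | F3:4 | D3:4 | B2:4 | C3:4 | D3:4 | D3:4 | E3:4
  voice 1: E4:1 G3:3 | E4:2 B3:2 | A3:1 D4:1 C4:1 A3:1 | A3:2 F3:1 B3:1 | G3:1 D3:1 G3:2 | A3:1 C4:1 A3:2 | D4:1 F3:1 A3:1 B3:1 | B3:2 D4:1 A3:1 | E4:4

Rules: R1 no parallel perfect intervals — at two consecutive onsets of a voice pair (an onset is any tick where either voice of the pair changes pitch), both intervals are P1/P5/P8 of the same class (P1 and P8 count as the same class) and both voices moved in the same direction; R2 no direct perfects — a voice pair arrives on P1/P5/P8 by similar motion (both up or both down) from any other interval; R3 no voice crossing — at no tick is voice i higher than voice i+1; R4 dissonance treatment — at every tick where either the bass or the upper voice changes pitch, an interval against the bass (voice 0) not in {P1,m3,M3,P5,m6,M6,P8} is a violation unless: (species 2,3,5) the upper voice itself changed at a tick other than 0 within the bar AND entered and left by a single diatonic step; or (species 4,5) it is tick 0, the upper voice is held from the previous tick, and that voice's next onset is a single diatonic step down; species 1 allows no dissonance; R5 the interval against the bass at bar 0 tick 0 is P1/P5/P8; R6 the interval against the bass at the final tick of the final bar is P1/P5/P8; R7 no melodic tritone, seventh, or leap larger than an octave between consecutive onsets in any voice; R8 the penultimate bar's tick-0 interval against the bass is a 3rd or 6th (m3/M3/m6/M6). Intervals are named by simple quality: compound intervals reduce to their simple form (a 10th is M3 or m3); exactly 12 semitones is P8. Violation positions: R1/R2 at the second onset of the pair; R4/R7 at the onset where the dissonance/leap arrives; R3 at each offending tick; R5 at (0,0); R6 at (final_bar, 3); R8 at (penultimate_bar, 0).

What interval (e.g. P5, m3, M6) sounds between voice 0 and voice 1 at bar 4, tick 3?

m6

voice 0=B2 voice 1=G3 -> m6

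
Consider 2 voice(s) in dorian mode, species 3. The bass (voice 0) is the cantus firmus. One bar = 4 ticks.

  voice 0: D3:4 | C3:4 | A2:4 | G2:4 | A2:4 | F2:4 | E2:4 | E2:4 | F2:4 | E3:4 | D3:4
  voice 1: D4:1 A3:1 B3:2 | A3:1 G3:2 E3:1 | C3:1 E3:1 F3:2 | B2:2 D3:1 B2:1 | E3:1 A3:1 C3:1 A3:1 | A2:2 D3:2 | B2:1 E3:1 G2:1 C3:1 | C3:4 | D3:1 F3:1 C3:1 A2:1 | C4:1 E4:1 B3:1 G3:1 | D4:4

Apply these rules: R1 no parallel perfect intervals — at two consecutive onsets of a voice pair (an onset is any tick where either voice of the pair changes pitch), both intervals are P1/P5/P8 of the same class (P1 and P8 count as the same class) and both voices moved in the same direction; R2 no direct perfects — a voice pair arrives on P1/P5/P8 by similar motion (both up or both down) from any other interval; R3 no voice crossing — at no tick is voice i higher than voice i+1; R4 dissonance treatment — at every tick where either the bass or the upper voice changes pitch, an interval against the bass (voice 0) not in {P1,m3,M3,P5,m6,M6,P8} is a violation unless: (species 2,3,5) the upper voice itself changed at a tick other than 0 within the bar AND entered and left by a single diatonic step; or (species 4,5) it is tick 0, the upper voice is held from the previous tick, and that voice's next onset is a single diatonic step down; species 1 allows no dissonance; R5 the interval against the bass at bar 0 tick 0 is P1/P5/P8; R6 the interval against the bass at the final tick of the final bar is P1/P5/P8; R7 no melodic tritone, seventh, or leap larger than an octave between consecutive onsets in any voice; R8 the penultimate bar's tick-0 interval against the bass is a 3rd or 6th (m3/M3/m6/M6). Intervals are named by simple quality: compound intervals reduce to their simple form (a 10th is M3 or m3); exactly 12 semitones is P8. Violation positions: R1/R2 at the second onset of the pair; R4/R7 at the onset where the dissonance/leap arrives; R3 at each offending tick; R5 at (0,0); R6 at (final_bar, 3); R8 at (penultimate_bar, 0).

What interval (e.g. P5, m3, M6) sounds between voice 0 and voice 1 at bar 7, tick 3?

voice 0=E2 voice 1=C3 -> m6

m6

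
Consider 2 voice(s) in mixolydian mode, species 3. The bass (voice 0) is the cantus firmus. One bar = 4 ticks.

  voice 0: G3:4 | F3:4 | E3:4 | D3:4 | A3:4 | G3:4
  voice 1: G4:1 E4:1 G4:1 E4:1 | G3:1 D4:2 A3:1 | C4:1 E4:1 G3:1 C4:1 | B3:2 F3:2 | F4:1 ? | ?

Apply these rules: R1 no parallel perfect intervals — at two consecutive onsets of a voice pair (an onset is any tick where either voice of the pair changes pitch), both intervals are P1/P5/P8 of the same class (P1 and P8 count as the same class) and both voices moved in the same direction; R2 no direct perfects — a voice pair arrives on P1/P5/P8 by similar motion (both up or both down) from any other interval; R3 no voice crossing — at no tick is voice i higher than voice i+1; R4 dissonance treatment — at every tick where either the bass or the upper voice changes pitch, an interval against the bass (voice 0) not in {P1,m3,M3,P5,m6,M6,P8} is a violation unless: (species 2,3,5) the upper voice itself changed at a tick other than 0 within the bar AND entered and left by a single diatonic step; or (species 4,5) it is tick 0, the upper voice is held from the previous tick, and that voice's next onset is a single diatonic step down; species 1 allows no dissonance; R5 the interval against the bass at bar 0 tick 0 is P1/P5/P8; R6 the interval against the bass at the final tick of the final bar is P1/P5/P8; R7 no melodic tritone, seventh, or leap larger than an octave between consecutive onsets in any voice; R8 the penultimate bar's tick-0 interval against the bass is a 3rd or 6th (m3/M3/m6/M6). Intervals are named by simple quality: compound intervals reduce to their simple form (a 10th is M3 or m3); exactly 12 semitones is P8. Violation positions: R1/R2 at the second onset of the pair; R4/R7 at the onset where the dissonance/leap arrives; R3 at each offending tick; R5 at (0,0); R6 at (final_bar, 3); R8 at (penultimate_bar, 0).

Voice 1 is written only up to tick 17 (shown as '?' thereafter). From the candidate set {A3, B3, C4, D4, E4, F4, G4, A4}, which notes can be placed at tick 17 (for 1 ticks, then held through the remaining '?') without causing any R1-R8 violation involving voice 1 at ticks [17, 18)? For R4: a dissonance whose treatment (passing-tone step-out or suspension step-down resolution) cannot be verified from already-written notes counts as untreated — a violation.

{A3, A4, C4, E4, F4}

A3: legal
B3: violates R4,R7
C4: legal
D4: violates R4
E4: legal
F4: legal
G4: violates R4
A4: legal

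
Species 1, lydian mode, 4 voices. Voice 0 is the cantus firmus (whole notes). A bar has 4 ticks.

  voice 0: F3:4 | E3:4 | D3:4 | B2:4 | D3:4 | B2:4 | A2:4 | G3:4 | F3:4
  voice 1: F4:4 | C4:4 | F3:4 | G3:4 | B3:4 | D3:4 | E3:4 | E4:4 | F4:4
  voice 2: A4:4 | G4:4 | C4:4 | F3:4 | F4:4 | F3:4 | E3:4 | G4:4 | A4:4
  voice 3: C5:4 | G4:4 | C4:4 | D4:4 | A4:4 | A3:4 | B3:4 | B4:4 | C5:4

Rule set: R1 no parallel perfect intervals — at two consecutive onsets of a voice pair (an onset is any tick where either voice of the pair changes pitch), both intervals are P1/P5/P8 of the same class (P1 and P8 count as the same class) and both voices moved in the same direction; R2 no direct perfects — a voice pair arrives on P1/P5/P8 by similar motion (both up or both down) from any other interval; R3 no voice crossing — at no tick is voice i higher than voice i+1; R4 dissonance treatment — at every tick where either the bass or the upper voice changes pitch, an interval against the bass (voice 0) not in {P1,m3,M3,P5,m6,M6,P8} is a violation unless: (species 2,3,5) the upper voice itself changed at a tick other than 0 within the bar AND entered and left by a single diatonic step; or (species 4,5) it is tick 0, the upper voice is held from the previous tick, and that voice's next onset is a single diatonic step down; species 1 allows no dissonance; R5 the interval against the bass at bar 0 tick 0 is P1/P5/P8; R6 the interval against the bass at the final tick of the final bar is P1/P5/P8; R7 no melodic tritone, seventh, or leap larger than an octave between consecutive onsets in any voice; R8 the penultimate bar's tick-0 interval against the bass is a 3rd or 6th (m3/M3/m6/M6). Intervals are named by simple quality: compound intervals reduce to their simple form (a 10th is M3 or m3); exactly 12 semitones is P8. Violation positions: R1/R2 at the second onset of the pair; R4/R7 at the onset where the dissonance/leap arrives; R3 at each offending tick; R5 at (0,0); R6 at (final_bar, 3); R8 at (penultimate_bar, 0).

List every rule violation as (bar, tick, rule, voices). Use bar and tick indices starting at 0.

bar 0: v0=F3 v1=F4 v2=A4 v3=C5 downbeat P5
bar 1: v0=E3 v1=C4 v2=G4 v3=G4 downbeat m3
bar 2: v0=D3 v1=F3 v2=C4 v3=C4 downbeat m7
bar 3: v0=B2 v1=G3 v2=F3 v3=D4 downbeat m3
bar 4: v0=D3 v1=B3 v2=F4 v3=A4 downbeat P5
bar 5: v0=B2 v1=D3 v2=F3 v3=A3 downbeat m7
bar 6: v0=A2 v1=E3 v2=E3 v3=B3 downbeat M2
bar 7: v0=G3 v1=E4 v2=G4 v3=B4 downbeat M3
bar 8: v0=F3 v1=F4 v2=A4 v3=C5 downbeat P5
  -> R5 @ bar 0 tick 0 v(0, 2): opens on M3
  -> R1 @ bar 1 tick 0 v(1, 3): F4/C5 P5 -> C4/G4 P5 similar
  -> R2 @ bar 1 tick 0 v(1, 2): F4/A4 M3 -> C4/G4 P5 similar
  -> R2 @ bar 1 tick 0 v(2, 3): A4/C5 m3 -> G4/G4 P1 similar
  -> R1 @ bar 2 tick 0 v(1, 2): C4/G4 P5 -> F3/C4 P5 similar
  -> R1 @ bar 2 tick 0 v(1, 3): C4/G4 P5 -> F3/C4 P5 similar
  -> R1 @ bar 2 tick 0 v(2, 3): G4/G4 P1 -> C4/C4 P1 similar
  -> R4 @ bar 2 tick 0 v(0, 2): D3/C4 m7 untreated
  -> R4 @ bar 2 tick 0 v(0, 3): D3/C4 m7 untreated
  -> R1 @ bar 3 tick 0 v(1, 3): F3/C4 P5 -> G3/D4 P5 similar
  -> R3 @ bar 3 tick 0 v(1, 2): G3 above F3
  -> R4 @ bar 3 tick 0 v(0, 2): B2/F3 TT untreated
  -> R3 @ bar 3 tick 1 v(1, 2): G3 above F3
  -> R3 @ bar 3 tick 2 v(1, 2): G3 above F3
  -> R3 @ bar 3 tick 3 v(1, 2): G3 above F3
  -> R2 @ bar 4 tick 0 v(0, 3): B2/D4 m3 -> D3/A4 P5 similar
  -> R2 @ bar 5 tick 0 v(1, 3): B3/A4 m7 -> D3/A3 P5 similar
  -> R4 @ bar 5 tick 0 v(0, 2): B2/F3 TT untreated
  -> R4 @ bar 5 tick 0 v(0, 3): B2/A3 m7 untreated
  -> R1 @ bar 6 tick 0 v(1, 3): D3/A3 P5 -> E3/B3 P5 similar
  -> R2 @ bar 6 tick 0 v(0, 2): B2/F3 TT -> A2/E3 P5 similar
  -> R4 @ bar 6 tick 0 v(0, 3): A2/B3 M2 untreated
  -> R1 @ bar 7 tick 0 v(1, 3): E3/B3 P5 -> E4/B4 P5 similar
  -> R2 @ bar 7 tick 0 v(0, 2): A2/E3 P5 -> G3/G4 P8 similar
  -> R7 @ bar 7 tick 0 v(0,): A2->G3 leap 10st
  -> R7 @ bar 7 tick 0 v(2,): E3->G4 leap 15st
  -> R8 @ bar 7 tick 0 v(0, 2): penult P8 not 3rd/6th
  -> R1 @ bar 8 tick 0 v(1, 3): E4/B4 P5 -> F4/C5 P5 similar
  -> R6 @ bar 8 tick 3 v(0, 2): closes on M3

(0, 0, R5, (0, 2))
(1, 0, R1, (1, 3))
(1, 0, R2, (1, 2))
(1, 0, R2, (2, 3))
(2, 0, R1, (1, 2))
(2, 0, R1, (1, 3))
(2, 0, R1, (2, 3))
(2, 0, R4, (0, 2))
(2, 0, R4, (0, 3))
(3, 0, R1, (1, 3))
(3, 0, R3, (1, 2))
(3, 0, R4, (0, 2))
(3, 1, R3, (1, 2))
(3, 2, R3, (1, 2))
(3, 3, R3, (1, 2))
(4, 0, R2, (0, 3))
(5, 0, R2, (1, 3))
(5, 0, R4, (0, 2))
(5, 0, R4, (0, 3))
(6, 0, R1, (1, 3))
(6, 0, R2, (0, 2))
(6, 0, R4, (0, 3))
(7, 0, R1, (1, 3))
(7, 0, R2, (0, 2))
(7, 0, R7, (0,))
(7, 0, R7, (2,))
(7, 0, R8, (0, 2))
(8, 0, R1, (1, 3))
(8, 3, R6, (0, 2))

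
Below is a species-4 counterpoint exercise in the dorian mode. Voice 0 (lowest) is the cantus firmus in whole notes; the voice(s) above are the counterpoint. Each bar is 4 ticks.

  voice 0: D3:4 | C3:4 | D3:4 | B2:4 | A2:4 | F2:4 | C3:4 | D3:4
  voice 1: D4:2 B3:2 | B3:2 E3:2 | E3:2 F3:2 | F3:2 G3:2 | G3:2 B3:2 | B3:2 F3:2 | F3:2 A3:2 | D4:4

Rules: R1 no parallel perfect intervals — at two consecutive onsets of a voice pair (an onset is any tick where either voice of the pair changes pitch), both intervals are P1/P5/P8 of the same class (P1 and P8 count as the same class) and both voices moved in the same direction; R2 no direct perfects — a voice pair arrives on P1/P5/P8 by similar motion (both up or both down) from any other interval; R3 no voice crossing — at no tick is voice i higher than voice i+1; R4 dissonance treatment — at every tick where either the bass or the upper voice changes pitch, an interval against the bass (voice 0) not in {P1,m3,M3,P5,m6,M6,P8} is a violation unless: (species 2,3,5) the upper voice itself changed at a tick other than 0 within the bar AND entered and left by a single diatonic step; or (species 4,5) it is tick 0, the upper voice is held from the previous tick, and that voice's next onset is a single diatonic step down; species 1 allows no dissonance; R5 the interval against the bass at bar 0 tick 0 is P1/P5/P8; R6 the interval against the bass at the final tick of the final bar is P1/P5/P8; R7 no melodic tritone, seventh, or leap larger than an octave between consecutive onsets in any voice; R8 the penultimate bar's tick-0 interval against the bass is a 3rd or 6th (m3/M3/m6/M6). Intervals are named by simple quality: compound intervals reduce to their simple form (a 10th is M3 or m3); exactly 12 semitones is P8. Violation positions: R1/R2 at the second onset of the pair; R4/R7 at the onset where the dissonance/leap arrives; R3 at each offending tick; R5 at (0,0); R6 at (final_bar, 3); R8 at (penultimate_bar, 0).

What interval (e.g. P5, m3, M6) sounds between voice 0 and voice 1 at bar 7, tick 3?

P8

voice 0=D3 voice 1=D4 -> P8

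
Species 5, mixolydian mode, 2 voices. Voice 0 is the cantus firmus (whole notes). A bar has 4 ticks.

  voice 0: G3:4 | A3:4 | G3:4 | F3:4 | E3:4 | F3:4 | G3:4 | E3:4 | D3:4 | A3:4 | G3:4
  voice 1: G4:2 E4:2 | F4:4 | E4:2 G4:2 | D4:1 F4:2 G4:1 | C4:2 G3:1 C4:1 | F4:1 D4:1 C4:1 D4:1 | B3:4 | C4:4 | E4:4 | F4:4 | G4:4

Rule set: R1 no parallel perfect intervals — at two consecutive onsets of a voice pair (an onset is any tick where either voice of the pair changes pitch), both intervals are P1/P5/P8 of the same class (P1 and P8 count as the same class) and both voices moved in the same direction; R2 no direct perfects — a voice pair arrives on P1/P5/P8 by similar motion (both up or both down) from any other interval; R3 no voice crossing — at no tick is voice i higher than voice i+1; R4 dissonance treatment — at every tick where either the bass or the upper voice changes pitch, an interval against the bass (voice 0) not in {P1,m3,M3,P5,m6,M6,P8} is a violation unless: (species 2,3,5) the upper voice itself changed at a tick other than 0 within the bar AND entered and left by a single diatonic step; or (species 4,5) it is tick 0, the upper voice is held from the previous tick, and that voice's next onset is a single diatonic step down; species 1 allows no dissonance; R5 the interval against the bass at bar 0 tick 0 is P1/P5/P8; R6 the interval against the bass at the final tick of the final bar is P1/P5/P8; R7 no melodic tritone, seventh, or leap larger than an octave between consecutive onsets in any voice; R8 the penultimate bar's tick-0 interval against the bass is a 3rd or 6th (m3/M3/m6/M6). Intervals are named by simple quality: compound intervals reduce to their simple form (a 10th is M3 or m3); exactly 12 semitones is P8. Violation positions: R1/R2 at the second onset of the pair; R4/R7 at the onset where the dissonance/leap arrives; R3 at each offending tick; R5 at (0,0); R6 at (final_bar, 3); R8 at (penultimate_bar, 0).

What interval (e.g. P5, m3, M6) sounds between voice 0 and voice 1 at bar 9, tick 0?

m6

voice 0=A3 voice 1=F4 -> m6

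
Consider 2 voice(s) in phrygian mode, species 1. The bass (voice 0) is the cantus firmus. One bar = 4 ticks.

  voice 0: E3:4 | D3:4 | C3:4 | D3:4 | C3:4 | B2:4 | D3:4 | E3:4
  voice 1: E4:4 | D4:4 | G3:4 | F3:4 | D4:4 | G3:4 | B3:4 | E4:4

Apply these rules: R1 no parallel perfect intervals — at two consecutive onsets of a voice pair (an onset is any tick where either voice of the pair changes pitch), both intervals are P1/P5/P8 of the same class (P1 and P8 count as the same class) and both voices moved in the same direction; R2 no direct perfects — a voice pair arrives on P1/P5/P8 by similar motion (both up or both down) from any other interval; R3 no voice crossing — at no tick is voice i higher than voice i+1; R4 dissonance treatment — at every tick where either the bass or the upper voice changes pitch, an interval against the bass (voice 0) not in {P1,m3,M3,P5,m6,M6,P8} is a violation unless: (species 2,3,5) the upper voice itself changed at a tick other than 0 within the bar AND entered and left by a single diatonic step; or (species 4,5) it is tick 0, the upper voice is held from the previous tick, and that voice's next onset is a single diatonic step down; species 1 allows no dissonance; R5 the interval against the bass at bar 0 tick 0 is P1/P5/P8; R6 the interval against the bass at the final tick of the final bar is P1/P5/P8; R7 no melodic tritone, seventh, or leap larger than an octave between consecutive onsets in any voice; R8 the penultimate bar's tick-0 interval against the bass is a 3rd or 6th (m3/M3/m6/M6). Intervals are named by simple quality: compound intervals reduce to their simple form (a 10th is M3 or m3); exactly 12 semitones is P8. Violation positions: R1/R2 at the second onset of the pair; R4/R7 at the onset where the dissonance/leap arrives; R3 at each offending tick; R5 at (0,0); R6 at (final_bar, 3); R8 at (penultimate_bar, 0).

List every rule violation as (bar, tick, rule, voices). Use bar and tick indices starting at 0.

(1, 0, R1, (0, 1))
(2, 0, R2, (0, 1))
(4, 0, R4, (0, 1))
(7, 0, R2, (0, 1))

bar 0: v0=E3 v1=E4 downbeat P8
bar 1: v0=D3 v1=D4 downbeat P8
bar 2: v0=C3 v1=G3 downbeat P5
bar 3: v0=D3 v1=F3 downbeat m3
bar 4: v0=C3 v1=D4 downbeat M2
bar 5: v0=B2 v1=G3 downbeat m6
bar 6: v0=D3 v1=B3 downbeat M6
bar 7: v0=E3 v1=E4 downbeat P8
  -> R1 @ bar 1 tick 0 v(0, 1): E3/E4 P8 -> D3/D4 P8 similar
  -> R2 @ bar 2 tick 0 v(0, 1): D3/D4 P8 -> C3/G3 P5 similar
  -> R4 @ bar 4 tick 0 v(0, 1): C3/D4 M2 untreated
  -> R2 @ bar 7 tick 0 v(0, 1): D3/B3 M6 -> E3/E4 P8 similar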